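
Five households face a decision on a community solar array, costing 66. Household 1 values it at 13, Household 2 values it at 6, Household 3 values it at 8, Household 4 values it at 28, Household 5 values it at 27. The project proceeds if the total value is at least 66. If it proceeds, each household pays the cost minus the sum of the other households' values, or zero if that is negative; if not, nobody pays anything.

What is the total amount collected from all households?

23

Total value 82 ≥ cost 66, so it is built.
Household 1: others sum to 69; max(0, 66 - 69) = 0.
Household 2: others sum to 76; max(0, 66 - 76) = 0.
Household 3: others sum to 74; max(0, 66 - 74) = 0.
Household 4: others sum to 54; max(0, 66 - 54) = 12.
Household 5: others sum to 55; max(0, 66 - 55) = 11.
Total collected = 0 + 0 + 0 + 12 + 11 = 23.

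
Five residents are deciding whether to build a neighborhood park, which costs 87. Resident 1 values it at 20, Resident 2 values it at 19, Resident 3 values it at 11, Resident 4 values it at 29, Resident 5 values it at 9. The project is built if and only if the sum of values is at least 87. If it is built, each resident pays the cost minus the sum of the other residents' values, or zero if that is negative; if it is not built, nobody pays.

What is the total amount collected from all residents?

83

Total value 88 ≥ cost 87, so it is built.
Resident 1: others sum to 68; max(0, 87 - 68) = 19.
Resident 2: others sum to 69; max(0, 87 - 69) = 18.
Resident 3: others sum to 77; max(0, 87 - 77) = 10.
Resident 4: others sum to 59; max(0, 87 - 59) = 28.
Resident 5: others sum to 79; max(0, 87 - 79) = 8.
Total collected = 19 + 18 + 10 + 28 + 8 = 83.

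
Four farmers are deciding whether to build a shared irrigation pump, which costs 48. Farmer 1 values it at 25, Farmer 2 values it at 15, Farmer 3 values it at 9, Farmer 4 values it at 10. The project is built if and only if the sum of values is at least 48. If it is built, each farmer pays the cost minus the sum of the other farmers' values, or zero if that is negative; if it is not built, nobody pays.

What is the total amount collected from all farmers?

18

Total value 59 ≥ cost 48, so it is built.
Farmer 1: others sum to 34; max(0, 48 - 34) = 14.
Farmer 2: others sum to 44; max(0, 48 - 44) = 4.
Farmer 3: others sum to 50; max(0, 48 - 50) = 0.
Farmer 4: others sum to 49; max(0, 48 - 49) = 0.
Total collected = 14 + 4 + 0 + 0 = 18.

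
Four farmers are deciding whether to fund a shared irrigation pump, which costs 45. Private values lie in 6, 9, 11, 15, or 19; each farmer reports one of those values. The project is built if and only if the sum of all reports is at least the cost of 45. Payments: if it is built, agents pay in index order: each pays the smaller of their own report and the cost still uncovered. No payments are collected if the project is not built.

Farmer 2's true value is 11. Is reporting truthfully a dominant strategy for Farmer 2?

Consider the case where Farmer 1 reports 6, Farmer 3 reports 11 and Farmer 4 reports 19.
Truthful report 11: project built, pays 11, utility 11 - 11 = 0.
Report 9 instead: project built, pays 9, utility 11 - 9 = 2.
Since 2 > 0, reporting 9 is strictly better here, so truthful reporting is not dominant.

No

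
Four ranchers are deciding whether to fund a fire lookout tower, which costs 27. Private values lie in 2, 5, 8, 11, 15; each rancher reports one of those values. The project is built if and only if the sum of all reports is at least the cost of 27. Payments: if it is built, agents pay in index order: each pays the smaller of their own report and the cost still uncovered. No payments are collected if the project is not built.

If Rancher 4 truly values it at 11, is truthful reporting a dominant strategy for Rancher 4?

Yes

Check each profile of the others' reports and compare truth against every alternative report.
Others report (2, 11, 15): truth gives 11, best alternative gives 11.
Others report (2, 15, 11): truth gives 11, best alternative gives 11.
Others report (2, 15, 15): truth gives 11, best alternative gives 11.
Others report (5, 8, 15): truth gives 11, best alternative gives 11.
Others report (5, 11, 11): truth gives 11, best alternative gives 11.
Others report (5, 11, 15): truth gives 11, best alternative gives 11.
(Remaining 119 profiles checked similarly; truth is weakly best in each.)
In every case the truthful report is at least as good as any alternative, so it is a dominant strategy.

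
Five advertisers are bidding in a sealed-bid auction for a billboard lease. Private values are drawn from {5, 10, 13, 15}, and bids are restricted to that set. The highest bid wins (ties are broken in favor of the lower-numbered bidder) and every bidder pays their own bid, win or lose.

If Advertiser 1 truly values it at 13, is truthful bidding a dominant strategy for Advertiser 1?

Consider the case where Advertiser 2 bids 5, Advertiser 3 bids 5, Advertiser 4 bids 5 and Advertiser 5 bids 5.
Truthful bid 13: wins, pays 13, utility 13 - 13 = 0.
Bid 5 instead: wins, pays 5, utility 13 - 5 = 8.
Since 8 > 0, bidding 5 is strictly better here, so truthful bidding is not dominant.

No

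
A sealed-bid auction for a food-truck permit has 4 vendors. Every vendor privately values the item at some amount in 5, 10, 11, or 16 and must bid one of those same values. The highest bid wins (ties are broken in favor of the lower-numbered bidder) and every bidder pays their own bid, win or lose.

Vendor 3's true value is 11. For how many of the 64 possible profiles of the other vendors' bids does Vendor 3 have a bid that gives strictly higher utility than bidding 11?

54

Others bid (5, 5, 5): truth gives 0; bid 10 gives 1 > 0. Violating.
Others bid (5, 5, 10): truth gives 0; bid 10 gives 1 > 0. Violating.
Others bid (5, 5, 16): truth gives -11; bid 5 gives -5 > -11. Violating.
Others bid (5, 10, 16): truth gives -11; bid 5 gives -5 > -11. Violating.
Others bid (5, 5, 11): truth gives 0; no alternative beats it.
Others bid (5, 10, 5): truth gives 0; no alternative beats it.
(Checking all 64 profiles: 54 have a profitable deviation, 10 do not.)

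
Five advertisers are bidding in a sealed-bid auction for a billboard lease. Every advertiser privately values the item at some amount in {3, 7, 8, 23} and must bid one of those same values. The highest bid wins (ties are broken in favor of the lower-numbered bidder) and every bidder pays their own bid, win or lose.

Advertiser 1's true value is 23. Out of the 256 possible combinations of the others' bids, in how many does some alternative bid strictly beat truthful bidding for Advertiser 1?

Others bid (3, 3, 3, 3): truth gives 0; bid 3 gives 20 > 0. Violating.
Others bid (3, 3, 3, 7): truth gives 0; bid 7 gives 16 > 0. Violating.
Others bid (3, 3, 3, 8): truth gives 0; bid 8 gives 15 > 0. Violating.
Others bid (3, 3, 7, 3): truth gives 0; bid 7 gives 16 > 0. Violating.
Others bid (3, 3, 3, 23): truth gives 0; no alternative beats it.
Others bid (3, 3, 7, 23): truth gives 0; no alternative beats it.
(Checking all 256 profiles: 81 have a profitable deviation, 175 do not.)

81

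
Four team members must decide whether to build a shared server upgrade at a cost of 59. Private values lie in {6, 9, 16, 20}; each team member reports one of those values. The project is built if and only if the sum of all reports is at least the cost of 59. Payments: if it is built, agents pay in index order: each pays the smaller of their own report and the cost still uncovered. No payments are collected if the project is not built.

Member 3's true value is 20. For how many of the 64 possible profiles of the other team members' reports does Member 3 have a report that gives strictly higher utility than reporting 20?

20

Others report (6, 20, 20): truth gives 0; report 16 gives 4 > 0. Violating.
Others report (9, 16, 20): truth gives 0; report 16 gives 4 > 0. Violating.
Others report (9, 20, 16): truth gives 0; report 16 gives 4 > 0. Violating.
Others report (9, 20, 20): truth gives 0; report 16 gives 4 > 0. Violating.
Others report (6, 6, 6): truth gives 0; no alternative beats it.
Others report (6, 6, 9): truth gives 0; no alternative beats it.
(Checking all 64 profiles: 20 have a profitable deviation, 44 do not.)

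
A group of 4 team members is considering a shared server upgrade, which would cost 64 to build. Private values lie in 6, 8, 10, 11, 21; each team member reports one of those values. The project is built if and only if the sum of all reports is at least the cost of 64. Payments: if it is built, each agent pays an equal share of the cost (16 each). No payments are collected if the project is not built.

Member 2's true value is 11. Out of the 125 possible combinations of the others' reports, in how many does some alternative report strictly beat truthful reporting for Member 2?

Others report (11, 21, 21): truth gives -5; report 6 gives 0 > -5. Violating.
Others report (21, 11, 21): truth gives -5; report 6 gives 0 > -5. Violating.
Others report (21, 21, 11): truth gives -5; report 6 gives 0 > -5. Violating.
Others report (6, 6, 6): truth gives 0; no alternative beats it.
Others report (6, 6, 8): truth gives 0; no alternative beats it.
(Checking all 125 profiles: 3 have a profitable deviation, 122 do not.)

3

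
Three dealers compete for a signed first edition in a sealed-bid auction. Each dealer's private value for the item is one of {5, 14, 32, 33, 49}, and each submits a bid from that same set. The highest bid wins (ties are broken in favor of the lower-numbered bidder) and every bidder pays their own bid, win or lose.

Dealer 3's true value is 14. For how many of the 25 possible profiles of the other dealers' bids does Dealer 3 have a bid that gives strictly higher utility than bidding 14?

24

Others bid (5, 14): truth gives -14; bid 5 gives -5 > -14. Violating.
Others bid (5, 32): truth gives -14; bid 5 gives -5 > -14. Violating.
Others bid (5, 33): truth gives -14; bid 5 gives -5 > -14. Violating.
Others bid (5, 49): truth gives -14; bid 5 gives -5 > -14. Violating.
Others bid (5, 5): truth gives 0; no alternative beats it.
(Checking all 25 profiles: 24 have a profitable deviation, 1 does not.)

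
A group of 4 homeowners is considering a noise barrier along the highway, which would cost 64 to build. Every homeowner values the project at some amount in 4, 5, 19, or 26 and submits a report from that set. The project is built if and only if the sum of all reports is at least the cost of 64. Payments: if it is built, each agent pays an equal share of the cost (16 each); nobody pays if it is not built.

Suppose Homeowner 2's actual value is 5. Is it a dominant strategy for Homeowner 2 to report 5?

Check each profile of the others' reports and compare truth against every alternative report.
Others report (19, 19, 26): truth gives -11, best alternative gives -11.
Others report (19, 26, 19): truth gives -11, best alternative gives -11.
Others report (19, 26, 26): truth gives -11, best alternative gives -11.
Others report (26, 19, 19): truth gives -11, best alternative gives -11.
Others report (26, 19, 26): truth gives -11, best alternative gives -11.
Others report (26, 26, 19): truth gives -11, best alternative gives -11.
(Remaining 58 profiles checked similarly; truth is weakly best in each.)
In every case the truthful report is at least as good as any alternative, so it is a dominant strategy.

Yes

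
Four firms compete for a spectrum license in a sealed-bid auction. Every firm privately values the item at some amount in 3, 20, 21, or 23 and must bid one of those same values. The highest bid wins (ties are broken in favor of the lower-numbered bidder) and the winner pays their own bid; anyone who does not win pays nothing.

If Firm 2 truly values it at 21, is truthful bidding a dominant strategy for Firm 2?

No

Consider the case where Firm 1 bids 3, Firm 3 bids 3 and Firm 4 bids 3.
Truthful bid 21: wins, pays 21, utility 21 - 21 = 0.
Bid 20 instead: wins, pays 20, utility 21 - 20 = 1.
Since 1 > 0, bidding 20 is strictly better here, so truthful bidding is not dominant.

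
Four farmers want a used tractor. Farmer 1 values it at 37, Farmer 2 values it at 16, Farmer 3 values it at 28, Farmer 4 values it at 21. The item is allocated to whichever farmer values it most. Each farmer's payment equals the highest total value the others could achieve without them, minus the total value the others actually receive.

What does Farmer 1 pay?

28

Farmer 1 has the highest value and receives the item.
Without Farmer 1, the item would go to the next-highest value, 28, so the others could achieve 28.
With Farmer 1 present and winning, the others receive nothing, so their total is 0.
Payment = 28 - 0 = 28.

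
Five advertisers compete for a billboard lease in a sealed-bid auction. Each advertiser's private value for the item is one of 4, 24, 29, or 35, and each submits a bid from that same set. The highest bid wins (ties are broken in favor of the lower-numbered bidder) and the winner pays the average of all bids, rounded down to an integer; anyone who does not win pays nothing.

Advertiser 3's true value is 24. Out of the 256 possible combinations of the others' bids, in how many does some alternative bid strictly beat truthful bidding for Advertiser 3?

Others bid (4, 4, 4, 29): truth gives 0; bid 29 gives 10 > 0. Violating.
Others bid (4, 4, 4, 35): truth gives 0; bid 35 gives 8 > 0. Violating.
Others bid (4, 4, 24, 29): truth gives 0; bid 29 gives 6 > 0. Violating.
Others bid (4, 4, 24, 35): truth gives 0; bid 35 gives 4 > 0. Violating.
Others bid (4, 4, 4, 4): truth gives 16; no alternative beats it.
Others bid (4, 4, 4, 24): truth gives 12; no alternative beats it.
(Checking all 256 profiles: 62 have a profitable deviation, 194 do not.)

62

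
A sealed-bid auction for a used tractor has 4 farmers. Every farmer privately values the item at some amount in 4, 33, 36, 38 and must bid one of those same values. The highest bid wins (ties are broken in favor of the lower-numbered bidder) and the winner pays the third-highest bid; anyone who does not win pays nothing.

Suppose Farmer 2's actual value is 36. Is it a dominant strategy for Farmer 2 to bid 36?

Consider the case where Farmer 1 bids 4, Farmer 3 bids 4 and Farmer 4 bids 38.
Truthful bid 36: loses, pays 0, utility 0.
Bid 38 instead: wins, pays 4, utility 36 - 4 = 32.
Since 32 > 0, bidding 38 is strictly better here, so truthful bidding is not dominant.

No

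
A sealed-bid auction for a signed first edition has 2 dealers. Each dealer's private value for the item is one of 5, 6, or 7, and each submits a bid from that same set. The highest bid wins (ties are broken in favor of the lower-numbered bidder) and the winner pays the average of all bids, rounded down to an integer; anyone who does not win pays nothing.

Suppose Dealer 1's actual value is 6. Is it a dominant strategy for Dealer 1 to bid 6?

Yes

Check each profile of the others' bids and compare truth against every alternative bid.
Others bid (5): truth gives 1, best alternative gives 1.
Others bid (6): truth gives 0, best alternative gives 0.
Others bid (7): truth gives 0, best alternative gives 0.
In every case the truthful bid is at least as good as any alternative, so it is a dominant strategy.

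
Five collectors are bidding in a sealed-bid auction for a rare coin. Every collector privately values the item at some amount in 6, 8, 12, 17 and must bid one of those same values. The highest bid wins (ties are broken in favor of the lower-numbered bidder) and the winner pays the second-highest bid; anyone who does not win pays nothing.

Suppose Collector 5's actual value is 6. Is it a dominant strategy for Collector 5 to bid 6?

Check each profile of the others' bids and compare truth against every alternative bid.
Others bid (6, 6, 6, 6): truth gives 0, best alternative gives 0.
Others bid (6, 6, 6, 8): truth gives 0, best alternative gives 0.
Others bid (6, 6, 6, 12): truth gives 0, best alternative gives 0.
Others bid (6, 6, 6, 17): truth gives 0, best alternative gives 0.
Others bid (6, 6, 8, 6): truth gives 0, best alternative gives 0.
Others bid (6, 6, 8, 8): truth gives 0, best alternative gives 0.
(Remaining 250 profiles checked similarly; truth is weakly best in each.)
In every case the truthful bid is at least as good as any alternative, so it is a dominant strategy.

Yes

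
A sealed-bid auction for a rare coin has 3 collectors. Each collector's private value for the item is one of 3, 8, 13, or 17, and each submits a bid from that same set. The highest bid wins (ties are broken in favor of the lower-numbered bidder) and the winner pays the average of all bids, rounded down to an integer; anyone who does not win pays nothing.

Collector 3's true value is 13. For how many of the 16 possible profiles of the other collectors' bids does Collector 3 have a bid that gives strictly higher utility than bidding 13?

Others bid (3, 3): truth gives 7; bid 8 gives 9 > 7. Violating.
Others bid (3, 13): truth gives 0; bid 17 gives 2 > 0. Violating.
Others bid (8, 13): truth gives 0; bid 17 gives 1 > 0. Violating.
Others bid (13, 3): truth gives 0; bid 17 gives 2 > 0. Violating.
Others bid (3, 8): truth gives 5; no alternative beats it.
Others bid (3, 17): truth gives 0; no alternative beats it.
(Checking all 16 profiles: 5 have a profitable deviation, 11 do not.)

5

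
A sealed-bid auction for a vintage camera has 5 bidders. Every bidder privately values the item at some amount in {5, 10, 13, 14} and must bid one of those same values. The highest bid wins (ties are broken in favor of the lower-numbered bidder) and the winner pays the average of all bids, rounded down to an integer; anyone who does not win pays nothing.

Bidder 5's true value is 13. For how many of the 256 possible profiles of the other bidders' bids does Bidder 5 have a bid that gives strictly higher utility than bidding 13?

Others bid (5, 5, 5, 13): truth gives 0; bid 14 gives 5 > 0. Violating.
Others bid (5, 5, 10, 13): truth gives 0; bid 14 gives 4 > 0. Violating.
Others bid (5, 5, 13, 5): truth gives 0; bid 14 gives 5 > 0. Violating.
Others bid (5, 5, 13, 10): truth gives 0; bid 14 gives 4 > 0. Violating.
Others bid (5, 5, 5, 5): truth gives 7; no alternative beats it.
Others bid (5, 5, 5, 10): truth gives 6; no alternative beats it.
(Checking all 256 profiles: 64 have a profitable deviation, 192 do not.)

64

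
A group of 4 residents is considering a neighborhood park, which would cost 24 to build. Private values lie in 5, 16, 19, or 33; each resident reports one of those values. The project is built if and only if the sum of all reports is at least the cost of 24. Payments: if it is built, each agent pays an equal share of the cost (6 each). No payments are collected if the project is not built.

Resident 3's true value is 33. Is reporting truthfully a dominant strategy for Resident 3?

Yes

Check each profile of the others' reports and compare truth against every alternative report.
Others report (5, 5, 5): truth gives 27, best alternative gives 27.
Others report (5, 5, 16): truth gives 27, best alternative gives 27.
Others report (5, 5, 19): truth gives 27, best alternative gives 27.
Others report (5, 5, 33): truth gives 27, best alternative gives 27.
Others report (5, 16, 5): truth gives 27, best alternative gives 27.
Others report (5, 16, 16): truth gives 27, best alternative gives 27.
(Remaining 58 profiles checked similarly; truth is weakly best in each.)
In every case the truthful report is at least as good as any alternative, so it is a dominant strategy.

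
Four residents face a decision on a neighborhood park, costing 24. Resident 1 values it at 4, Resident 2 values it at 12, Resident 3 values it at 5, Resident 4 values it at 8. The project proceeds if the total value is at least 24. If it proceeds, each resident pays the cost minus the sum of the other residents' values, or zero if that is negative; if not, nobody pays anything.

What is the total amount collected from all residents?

10

Total value 29 ≥ cost 24, so it is built.
Resident 1: others sum to 25; max(0, 24 - 25) = 0.
Resident 2: others sum to 17; max(0, 24 - 17) = 7.
Resident 3: others sum to 24; max(0, 24 - 24) = 0.
Resident 4: others sum to 21; max(0, 24 - 21) = 3.
Total collected = 0 + 7 + 0 + 3 = 10.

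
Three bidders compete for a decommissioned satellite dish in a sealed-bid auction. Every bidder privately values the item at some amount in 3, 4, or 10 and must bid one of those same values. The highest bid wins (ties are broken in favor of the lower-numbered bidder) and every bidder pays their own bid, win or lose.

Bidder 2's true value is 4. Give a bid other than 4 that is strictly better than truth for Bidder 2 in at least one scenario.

Suppose Bidder 1 bids 3 and Bidder 3 bids 10.
Bid 4: loses but pays 4, utility -4.
Bid 3: loses but pays 3, utility -3.
So bidding 3 beats truth here (-3 > -4).

3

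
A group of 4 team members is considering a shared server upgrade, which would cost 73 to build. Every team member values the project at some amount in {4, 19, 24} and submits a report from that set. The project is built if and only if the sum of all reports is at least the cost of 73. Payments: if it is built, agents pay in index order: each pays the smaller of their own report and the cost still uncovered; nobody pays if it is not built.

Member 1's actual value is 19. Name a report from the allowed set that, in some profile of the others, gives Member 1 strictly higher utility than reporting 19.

4

Suppose Member 2 reports 24, Member 3 reports 24 and Member 4 reports 24.
Report 19: project built, pays 19, utility 19 - 19 = 0.
Report 4: project built, pays 4, utility 19 - 4 = 15.
So reporting 4 beats truth here (15 > 0).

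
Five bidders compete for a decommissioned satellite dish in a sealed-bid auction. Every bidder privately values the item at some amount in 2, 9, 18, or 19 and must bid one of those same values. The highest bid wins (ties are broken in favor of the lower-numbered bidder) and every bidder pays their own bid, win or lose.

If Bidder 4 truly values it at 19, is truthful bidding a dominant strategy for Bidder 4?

No

Consider the case where Bidder 1 bids 2, Bidder 2 bids 2, Bidder 3 bids 2 and Bidder 5 bids 2.
Truthful bid 19: wins, pays 19, utility 19 - 19 = 0.
Bid 9 instead: wins, pays 9, utility 19 - 9 = 10.
Since 10 > 0, bidding 9 is strictly better here, so truthful bidding is not dominant.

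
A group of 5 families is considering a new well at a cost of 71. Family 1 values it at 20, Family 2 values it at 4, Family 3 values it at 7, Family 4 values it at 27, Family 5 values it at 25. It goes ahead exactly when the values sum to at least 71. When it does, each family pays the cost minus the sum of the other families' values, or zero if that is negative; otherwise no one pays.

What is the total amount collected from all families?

Total value 83 ≥ cost 71, so it is built.
Family 1: others sum to 63; max(0, 71 - 63) = 8.
Family 2: others sum to 79; max(0, 71 - 79) = 0.
Family 3: others sum to 76; max(0, 71 - 76) = 0.
Family 4: others sum to 56; max(0, 71 - 56) = 15.
Family 5: others sum to 58; max(0, 71 - 58) = 13.
Total collected = 8 + 0 + 0 + 15 + 13 = 36.

36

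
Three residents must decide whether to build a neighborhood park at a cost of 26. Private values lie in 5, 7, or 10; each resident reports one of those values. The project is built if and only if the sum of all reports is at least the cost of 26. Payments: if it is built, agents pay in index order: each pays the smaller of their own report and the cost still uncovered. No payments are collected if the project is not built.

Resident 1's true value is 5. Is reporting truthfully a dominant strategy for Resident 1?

Yes

Check each profile of the others' reports and compare truth against every alternative report.
Others report (10, 10): truth gives 0, best alternative gives -2.
Others report (5, 5): truth gives 0, best alternative gives 0.
Others report (5, 7): truth gives 0, best alternative gives 0.
Others report (5, 10): truth gives 0, best alternative gives 0.
Others report (7, 5): truth gives 0, best alternative gives 0.
Others report (7, 7): truth gives 0, best alternative gives 0.
(Remaining 3 profiles checked similarly; truth is weakly best in each.)
In every case the truthful report is at least as good as any alternative, so it is a dominant strategy.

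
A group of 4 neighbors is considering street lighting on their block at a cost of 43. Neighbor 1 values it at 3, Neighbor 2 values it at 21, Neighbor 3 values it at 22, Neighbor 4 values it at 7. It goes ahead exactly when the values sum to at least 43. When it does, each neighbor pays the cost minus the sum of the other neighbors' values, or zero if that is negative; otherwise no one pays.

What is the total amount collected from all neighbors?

Total value 53 ≥ cost 43, so it is built.
Neighbor 1: others sum to 50; max(0, 43 - 50) = 0.
Neighbor 2: others sum to 32; max(0, 43 - 32) = 11.
Neighbor 3: others sum to 31; max(0, 43 - 31) = 12.
Neighbor 4: others sum to 46; max(0, 43 - 46) = 0.
Total collected = 0 + 11 + 12 + 0 = 23.

23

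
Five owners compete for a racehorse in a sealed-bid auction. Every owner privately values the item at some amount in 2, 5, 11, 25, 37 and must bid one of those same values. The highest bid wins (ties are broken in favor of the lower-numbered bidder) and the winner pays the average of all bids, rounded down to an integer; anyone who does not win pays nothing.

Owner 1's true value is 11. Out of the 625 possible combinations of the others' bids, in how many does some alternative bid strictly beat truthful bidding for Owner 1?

Others bid (2, 2, 2, 2): truth gives 8; bid 2 gives 9 > 8. Violating.
Others bid (2, 2, 2, 5): truth gives 7; bid 5 gives 8 > 7. Violating.
Others bid (2, 2, 5, 2): truth gives 7; bid 5 gives 8 > 7. Violating.
Others bid (2, 2, 5, 5): truth gives 6; bid 5 gives 8 > 6. Violating.
Others bid (2, 2, 2, 11): truth gives 6; no alternative beats it.
Others bid (2, 2, 2, 25): truth gives 0; no alternative beats it.
(Checking all 625 profiles: 16 have a profitable deviation, 609 do not.)

16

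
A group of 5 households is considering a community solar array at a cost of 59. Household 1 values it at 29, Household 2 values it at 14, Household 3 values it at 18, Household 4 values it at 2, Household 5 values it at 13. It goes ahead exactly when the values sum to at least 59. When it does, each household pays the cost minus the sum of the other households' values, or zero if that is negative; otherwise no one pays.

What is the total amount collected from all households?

Total value 76 ≥ cost 59, so it is built.
Household 1: others sum to 47; max(0, 59 - 47) = 12.
Household 2: others sum to 62; max(0, 59 - 62) = 0.
Household 3: others sum to 58; max(0, 59 - 58) = 1.
Household 4: others sum to 74; max(0, 59 - 74) = 0.
Household 5: others sum to 63; max(0, 59 - 63) = 0.
Total collected = 12 + 0 + 1 + 0 + 0 = 13.

13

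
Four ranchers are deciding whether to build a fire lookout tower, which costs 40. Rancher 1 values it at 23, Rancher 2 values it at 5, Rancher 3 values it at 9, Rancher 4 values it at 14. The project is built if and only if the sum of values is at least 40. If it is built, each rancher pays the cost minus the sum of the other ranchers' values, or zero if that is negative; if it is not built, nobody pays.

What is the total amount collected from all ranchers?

15

Total value 51 ≥ cost 40, so it is built.
Rancher 1: others sum to 28; max(0, 40 - 28) = 12.
Rancher 2: others sum to 46; max(0, 40 - 46) = 0.
Rancher 3: others sum to 42; max(0, 40 - 42) = 0.
Rancher 4: others sum to 37; max(0, 40 - 37) = 3.
Total collected = 12 + 0 + 0 + 3 = 15.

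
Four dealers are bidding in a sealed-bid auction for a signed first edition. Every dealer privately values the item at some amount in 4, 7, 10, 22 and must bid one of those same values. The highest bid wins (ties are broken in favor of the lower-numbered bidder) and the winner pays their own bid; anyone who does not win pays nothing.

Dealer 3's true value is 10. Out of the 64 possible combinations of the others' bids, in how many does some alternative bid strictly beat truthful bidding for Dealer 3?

Others bid (4, 4, 4): truth gives 0; bid 7 gives 3 > 0. Violating.
Others bid (4, 4, 7): truth gives 0; bid 7 gives 3 > 0. Violating.
Others bid (4, 4, 10): truth gives 0; no alternative beats it.
Others bid (4, 4, 22): truth gives 0; no alternative beats it.
(Checking all 64 profiles: 2 have a profitable deviation, 62 do not.)

2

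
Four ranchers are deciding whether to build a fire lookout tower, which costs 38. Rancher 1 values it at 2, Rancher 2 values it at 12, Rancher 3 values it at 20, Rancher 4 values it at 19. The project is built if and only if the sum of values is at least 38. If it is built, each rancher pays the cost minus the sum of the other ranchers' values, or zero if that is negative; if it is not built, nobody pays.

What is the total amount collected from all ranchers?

9

Total value 53 ≥ cost 38, so it is built.
Rancher 1: others sum to 51; max(0, 38 - 51) = 0.
Rancher 2: others sum to 41; max(0, 38 - 41) = 0.
Rancher 3: others sum to 33; max(0, 38 - 33) = 5.
Rancher 4: others sum to 34; max(0, 38 - 34) = 4.
Total collected = 0 + 0 + 5 + 4 = 9.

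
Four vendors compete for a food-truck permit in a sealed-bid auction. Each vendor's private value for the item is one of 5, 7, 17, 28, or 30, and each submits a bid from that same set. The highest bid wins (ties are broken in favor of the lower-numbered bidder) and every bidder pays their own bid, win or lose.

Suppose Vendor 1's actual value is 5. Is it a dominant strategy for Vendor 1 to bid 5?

Consider the case where Vendor 2 bids 5, Vendor 3 bids 5 and Vendor 4 bids 7.
Truthful bid 5: loses but pays 5, utility -5.
Bid 7 instead: wins, pays 7, utility 5 - 7 = -2.
Since -2 > -5, bidding 7 is strictly better here, so truthful bidding is not dominant.

No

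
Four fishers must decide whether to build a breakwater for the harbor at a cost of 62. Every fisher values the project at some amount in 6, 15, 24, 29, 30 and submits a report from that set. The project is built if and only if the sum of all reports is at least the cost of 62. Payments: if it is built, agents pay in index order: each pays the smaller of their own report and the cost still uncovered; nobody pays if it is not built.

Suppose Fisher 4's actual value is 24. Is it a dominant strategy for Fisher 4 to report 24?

Yes

Check each profile of the others' reports and compare truth against every alternative report.
Others report (6, 29, 29): truth gives 24, best alternative gives 24.
Others report (6, 29, 30): truth gives 24, best alternative gives 24.
Others report (6, 30, 29): truth gives 24, best alternative gives 24.
Others report (6, 30, 30): truth gives 24, best alternative gives 24.
Others report (15, 24, 24): truth gives 24, best alternative gives 24.
Others report (15, 24, 29): truth gives 24, best alternative gives 24.
(Remaining 119 profiles checked similarly; truth is weakly best in each.)
In every case the truthful report is at least as good as any alternative, so it is a dominant strategy.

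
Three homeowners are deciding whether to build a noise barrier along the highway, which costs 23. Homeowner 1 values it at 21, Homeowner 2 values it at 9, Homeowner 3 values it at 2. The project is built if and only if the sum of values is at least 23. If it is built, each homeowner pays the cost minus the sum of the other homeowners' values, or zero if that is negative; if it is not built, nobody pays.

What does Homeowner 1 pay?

12

Total value 32 ≥ cost 23, so the project is built.
The other homeowners' values sum to 11.
Cost minus that sum is 23 - 11 = 12.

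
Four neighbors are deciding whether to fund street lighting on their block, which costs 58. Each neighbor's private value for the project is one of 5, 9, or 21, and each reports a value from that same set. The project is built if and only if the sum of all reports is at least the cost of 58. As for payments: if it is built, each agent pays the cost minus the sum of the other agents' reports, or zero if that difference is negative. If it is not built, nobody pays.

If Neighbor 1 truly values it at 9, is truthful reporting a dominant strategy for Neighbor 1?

Check each profile of the others' reports and compare truth against every alternative report.
Others report (21, 21, 21): truth gives 9, best alternative gives 9.
Others report (9, 21, 21): truth gives 2, best alternative gives 2.
Others report (21, 9, 21): truth gives 2, best alternative gives 2.
Others report (21, 21, 9): truth gives 2, best alternative gives 2.
Others report (5, 5, 5): truth gives 0, best alternative gives 0.
Others report (5, 5, 9): truth gives 0, best alternative gives 0.
(Remaining 21 profiles checked similarly; truth is weakly best in each.)
In every case the truthful report is at least as good as any alternative, so it is a dominant strategy.

Yes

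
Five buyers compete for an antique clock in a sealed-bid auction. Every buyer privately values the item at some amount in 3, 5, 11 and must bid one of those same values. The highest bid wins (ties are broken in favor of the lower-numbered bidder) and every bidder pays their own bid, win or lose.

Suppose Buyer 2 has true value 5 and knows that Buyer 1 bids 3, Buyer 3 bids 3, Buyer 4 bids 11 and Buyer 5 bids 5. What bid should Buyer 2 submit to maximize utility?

3

Bid 3: loses but pays 3, utility -3.
Bid 5: loses but pays 5, utility -5.
Bid 11: wins, pays 11, utility 5 - 11 = -6.
The best choice is 3 with utility -3.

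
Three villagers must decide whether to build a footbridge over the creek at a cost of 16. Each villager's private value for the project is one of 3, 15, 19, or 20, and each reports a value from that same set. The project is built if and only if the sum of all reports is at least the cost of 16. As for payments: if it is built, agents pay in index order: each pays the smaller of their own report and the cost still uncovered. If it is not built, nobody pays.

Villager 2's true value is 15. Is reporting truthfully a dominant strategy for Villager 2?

No

Consider the case where Villager 1 reports 3 and Villager 3 reports 15.
Truthful report 15: project built, pays 13, utility 15 - 13 = 2.
Report 3 instead: project built, pays 3, utility 15 - 3 = 12.
Since 12 > 2, reporting 3 is strictly better here, so truthful reporting is not dominant.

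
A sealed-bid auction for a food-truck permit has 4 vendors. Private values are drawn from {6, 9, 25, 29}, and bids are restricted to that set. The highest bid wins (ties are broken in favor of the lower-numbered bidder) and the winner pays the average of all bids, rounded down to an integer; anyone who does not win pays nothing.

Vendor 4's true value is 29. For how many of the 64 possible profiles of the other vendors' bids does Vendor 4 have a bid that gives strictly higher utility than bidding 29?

Others bid (6, 6, 6): truth gives 18; bid 9 gives 23 > 18. Violating.
Others bid (6, 6, 9): truth gives 17; bid 25 gives 18 > 17. Violating.
Others bid (6, 9, 6): truth gives 17; bid 25 gives 18 > 17. Violating.
Others bid (6, 9, 9): truth gives 16; bid 25 gives 17 > 16. Violating.
Others bid (6, 6, 25): truth gives 13; no alternative beats it.
Others bid (6, 6, 29): truth gives 0; no alternative beats it.
(Checking all 64 profiles: 8 have a profitable deviation, 56 do not.)

8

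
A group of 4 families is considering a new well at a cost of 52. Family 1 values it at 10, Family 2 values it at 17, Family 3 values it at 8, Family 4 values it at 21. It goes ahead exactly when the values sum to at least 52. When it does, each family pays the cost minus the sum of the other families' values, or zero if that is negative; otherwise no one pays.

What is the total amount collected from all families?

Total value 56 ≥ cost 52, so it is built.
Family 1: others sum to 46; max(0, 52 - 46) = 6.
Family 2: others sum to 39; max(0, 52 - 39) = 13.
Family 3: others sum to 48; max(0, 52 - 48) = 4.
Family 4: others sum to 35; max(0, 52 - 35) = 17.
Total collected = 6 + 13 + 4 + 17 = 40.

40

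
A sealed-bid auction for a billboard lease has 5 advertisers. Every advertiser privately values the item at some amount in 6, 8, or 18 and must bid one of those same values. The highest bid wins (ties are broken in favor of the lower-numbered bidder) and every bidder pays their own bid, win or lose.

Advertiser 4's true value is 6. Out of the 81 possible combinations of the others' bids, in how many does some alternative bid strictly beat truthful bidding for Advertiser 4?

Others bid (6, 6, 6, 6): truth gives -6; bid 8 gives -2 > -6. Violating.
Others bid (6, 6, 6, 8): truth gives -6; bid 8 gives -2 > -6. Violating.
Others bid (6, 6, 6, 18): truth gives -6; no alternative beats it.
Others bid (6, 6, 8, 6): truth gives -6; no alternative beats it.
(Checking all 81 profiles: 2 have a profitable deviation, 79 do not.)

2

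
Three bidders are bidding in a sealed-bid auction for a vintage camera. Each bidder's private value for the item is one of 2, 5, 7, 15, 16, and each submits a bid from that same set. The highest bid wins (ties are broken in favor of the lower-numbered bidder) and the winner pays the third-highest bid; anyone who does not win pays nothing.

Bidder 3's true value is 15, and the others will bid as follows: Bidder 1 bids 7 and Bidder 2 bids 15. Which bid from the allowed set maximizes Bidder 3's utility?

Bid 2: loses, pays 0, utility 0.
Bid 5: loses, pays 0, utility 0.
Bid 7: loses, pays 0, utility 0.
Bid 15: loses, pays 0, utility 0.
Bid 16: wins, pays 7, utility 15 - 7 = 8.
The best choice is 16 with utility 8.

16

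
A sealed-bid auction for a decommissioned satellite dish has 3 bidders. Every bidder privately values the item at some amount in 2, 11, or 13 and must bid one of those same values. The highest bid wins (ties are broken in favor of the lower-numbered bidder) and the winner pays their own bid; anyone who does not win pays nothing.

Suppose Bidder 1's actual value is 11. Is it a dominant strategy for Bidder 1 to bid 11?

Consider the case where Bidder 2 bids 2 and Bidder 3 bids 2.
Truthful bid 11: wins, pays 11, utility 11 - 11 = 0.
Bid 2 instead: wins, pays 2, utility 11 - 2 = 9.
Since 9 > 0, bidding 2 is strictly better here, so truthful bidding is not dominant.

No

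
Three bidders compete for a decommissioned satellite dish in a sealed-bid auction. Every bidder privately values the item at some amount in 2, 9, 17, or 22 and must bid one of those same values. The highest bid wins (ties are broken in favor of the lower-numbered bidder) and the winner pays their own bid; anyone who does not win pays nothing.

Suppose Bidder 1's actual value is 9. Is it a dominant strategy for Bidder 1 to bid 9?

Consider the case where Bidder 2 bids 2 and Bidder 3 bids 2.
Truthful bid 9: wins, pays 9, utility 9 - 9 = 0.
Bid 2 instead: wins, pays 2, utility 9 - 2 = 7.
Since 7 > 0, bidding 2 is strictly better here, so truthful bidding is not dominant.

No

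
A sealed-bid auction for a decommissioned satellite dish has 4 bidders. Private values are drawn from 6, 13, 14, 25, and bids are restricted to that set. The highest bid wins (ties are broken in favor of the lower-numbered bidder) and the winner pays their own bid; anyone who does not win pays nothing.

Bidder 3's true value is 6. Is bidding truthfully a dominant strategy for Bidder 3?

Check each profile of the others' bids and compare truth against every alternative bid.
Others bid (6, 6, 6): truth gives 0, best alternative gives -7.
Others bid (6, 6, 13): truth gives 0, best alternative gives -7.
Others bid (6, 6, 14): truth gives 0, best alternative gives 0.
Others bid (6, 6, 25): truth gives 0, best alternative gives 0.
Others bid (6, 13, 6): truth gives 0, best alternative gives 0.
Others bid (6, 13, 13): truth gives 0, best alternative gives 0.
(Remaining 58 profiles checked similarly; truth is weakly best in each.)
In every case the truthful bid is at least as good as any alternative, so it is a dominant strategy.

Yes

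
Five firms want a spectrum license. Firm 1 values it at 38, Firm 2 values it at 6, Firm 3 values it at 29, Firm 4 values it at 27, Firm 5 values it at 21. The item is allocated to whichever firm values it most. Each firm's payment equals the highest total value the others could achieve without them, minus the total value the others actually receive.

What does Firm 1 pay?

29

Firm 1 has the highest value and receives the item.
Without Firm 1, the item would go to the next-highest value, 29, so the others could achieve 29.
With Firm 1 present and winning, the others receive nothing, so their total is 0.
Payment = 29 - 0 = 29.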